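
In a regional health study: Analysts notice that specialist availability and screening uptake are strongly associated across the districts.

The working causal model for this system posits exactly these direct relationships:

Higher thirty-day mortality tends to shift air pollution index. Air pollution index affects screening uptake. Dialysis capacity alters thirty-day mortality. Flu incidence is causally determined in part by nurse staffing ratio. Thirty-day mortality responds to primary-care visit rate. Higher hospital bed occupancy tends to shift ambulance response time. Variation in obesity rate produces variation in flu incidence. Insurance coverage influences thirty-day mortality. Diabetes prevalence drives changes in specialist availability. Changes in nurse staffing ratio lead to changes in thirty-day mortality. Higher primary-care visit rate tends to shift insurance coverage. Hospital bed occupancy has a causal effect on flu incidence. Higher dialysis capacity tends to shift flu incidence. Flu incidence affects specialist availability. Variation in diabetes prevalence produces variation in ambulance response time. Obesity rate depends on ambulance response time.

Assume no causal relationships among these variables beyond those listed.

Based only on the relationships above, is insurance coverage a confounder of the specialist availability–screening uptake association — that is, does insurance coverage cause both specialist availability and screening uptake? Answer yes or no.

no

Insurance coverage has no stated causal path to specialist availability. A confounder must cause both variables, so insurance coverage does not qualify.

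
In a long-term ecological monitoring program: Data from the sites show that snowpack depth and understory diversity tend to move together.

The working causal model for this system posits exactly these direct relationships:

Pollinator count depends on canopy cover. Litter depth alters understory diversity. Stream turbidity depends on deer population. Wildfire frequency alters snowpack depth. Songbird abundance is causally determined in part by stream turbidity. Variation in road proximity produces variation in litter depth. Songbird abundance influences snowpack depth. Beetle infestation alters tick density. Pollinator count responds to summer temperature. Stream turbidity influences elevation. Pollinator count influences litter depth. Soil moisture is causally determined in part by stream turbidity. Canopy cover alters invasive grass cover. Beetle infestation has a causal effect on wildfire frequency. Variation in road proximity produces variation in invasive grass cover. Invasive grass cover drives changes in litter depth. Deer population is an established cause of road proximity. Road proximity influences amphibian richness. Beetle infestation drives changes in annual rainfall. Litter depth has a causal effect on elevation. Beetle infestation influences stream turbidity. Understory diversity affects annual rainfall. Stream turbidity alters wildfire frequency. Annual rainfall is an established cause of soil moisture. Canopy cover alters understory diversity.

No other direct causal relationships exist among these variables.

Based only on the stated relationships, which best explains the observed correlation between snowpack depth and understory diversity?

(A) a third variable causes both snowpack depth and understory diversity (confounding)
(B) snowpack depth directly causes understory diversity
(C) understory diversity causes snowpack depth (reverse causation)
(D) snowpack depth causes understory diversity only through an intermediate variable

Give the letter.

Deer population causes snowpack depth (deer population → stream turbidity → wildfire frequency → snowpack depth) and understory diversity (deer population → road proximity → litter depth → understory diversity) — a common cause creating the correlation.
There is no stated path from snowpack depth to understory diversity or from understory diversity to snowpack depth, so neither direct nor reverse causation applies.

A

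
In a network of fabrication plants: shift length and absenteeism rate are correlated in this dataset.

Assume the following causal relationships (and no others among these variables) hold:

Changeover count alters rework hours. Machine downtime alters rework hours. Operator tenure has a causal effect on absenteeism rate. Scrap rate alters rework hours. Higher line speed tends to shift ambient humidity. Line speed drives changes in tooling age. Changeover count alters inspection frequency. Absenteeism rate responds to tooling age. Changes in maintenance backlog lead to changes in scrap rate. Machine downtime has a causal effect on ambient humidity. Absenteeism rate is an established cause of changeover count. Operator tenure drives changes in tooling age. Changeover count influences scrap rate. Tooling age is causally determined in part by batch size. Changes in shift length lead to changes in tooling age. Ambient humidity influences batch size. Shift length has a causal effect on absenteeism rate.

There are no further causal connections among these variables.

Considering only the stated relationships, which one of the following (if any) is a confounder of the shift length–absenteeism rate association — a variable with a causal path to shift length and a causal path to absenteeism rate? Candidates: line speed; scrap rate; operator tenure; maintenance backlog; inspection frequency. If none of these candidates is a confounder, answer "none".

None of the listed candidates has causal paths to both shift length and absenteeism rate in the stated relationships, so none is a common cause.

none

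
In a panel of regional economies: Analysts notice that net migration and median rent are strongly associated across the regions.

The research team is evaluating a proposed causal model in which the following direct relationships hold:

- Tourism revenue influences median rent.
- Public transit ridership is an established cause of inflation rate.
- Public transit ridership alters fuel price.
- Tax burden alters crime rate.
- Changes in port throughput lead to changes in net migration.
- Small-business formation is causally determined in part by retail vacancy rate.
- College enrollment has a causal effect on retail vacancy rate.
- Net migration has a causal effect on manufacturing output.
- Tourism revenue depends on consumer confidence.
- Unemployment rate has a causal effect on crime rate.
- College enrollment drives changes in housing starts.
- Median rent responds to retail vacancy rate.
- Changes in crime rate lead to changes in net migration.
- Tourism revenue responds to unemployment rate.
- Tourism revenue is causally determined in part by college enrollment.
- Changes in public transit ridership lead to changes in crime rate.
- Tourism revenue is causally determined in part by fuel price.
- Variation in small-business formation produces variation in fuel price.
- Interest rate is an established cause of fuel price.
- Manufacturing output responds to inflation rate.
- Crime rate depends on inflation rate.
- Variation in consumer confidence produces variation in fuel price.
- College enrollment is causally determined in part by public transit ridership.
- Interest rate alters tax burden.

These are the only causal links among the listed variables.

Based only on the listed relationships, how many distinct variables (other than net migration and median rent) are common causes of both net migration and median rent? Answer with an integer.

3

The common causes are: interest rate (to net migration via interest rate → tax burden → crime rate → net migration; to median rent via interest rate → fuel price → tourism revenue → median rent); public transit ridership (to net migration via public transit ridership → crime rate → net migration; to median rent via public transit ridership → college enrollment → tourism revenue → median rent); unemployment rate (to net migration via unemployment rate → crime rate → net migration; to median rent via unemployment rate → tourism revenue → median rent).
Every other variable lacks a causal path to at least one of net migration and median rent.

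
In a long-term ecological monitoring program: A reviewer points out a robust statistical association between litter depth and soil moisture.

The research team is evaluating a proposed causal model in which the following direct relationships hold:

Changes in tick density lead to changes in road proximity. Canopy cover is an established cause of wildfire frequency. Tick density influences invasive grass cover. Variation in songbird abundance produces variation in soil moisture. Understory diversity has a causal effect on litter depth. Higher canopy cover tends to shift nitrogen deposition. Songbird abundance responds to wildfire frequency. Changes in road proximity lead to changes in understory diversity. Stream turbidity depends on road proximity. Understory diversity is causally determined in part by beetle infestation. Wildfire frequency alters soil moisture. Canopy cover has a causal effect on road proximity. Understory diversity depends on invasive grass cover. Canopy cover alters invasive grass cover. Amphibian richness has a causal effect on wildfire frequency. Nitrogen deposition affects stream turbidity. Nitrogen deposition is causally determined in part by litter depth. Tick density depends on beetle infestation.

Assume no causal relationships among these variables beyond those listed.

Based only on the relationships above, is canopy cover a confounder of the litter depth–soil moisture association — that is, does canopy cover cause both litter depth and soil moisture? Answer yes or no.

Canopy cover has a causal path to litter depth (canopy cover → invasive grass cover → understory diversity → litter depth) and to soil moisture (canopy cover → wildfire frequency → soil moisture), so it is a common cause of both — a confounder.

yes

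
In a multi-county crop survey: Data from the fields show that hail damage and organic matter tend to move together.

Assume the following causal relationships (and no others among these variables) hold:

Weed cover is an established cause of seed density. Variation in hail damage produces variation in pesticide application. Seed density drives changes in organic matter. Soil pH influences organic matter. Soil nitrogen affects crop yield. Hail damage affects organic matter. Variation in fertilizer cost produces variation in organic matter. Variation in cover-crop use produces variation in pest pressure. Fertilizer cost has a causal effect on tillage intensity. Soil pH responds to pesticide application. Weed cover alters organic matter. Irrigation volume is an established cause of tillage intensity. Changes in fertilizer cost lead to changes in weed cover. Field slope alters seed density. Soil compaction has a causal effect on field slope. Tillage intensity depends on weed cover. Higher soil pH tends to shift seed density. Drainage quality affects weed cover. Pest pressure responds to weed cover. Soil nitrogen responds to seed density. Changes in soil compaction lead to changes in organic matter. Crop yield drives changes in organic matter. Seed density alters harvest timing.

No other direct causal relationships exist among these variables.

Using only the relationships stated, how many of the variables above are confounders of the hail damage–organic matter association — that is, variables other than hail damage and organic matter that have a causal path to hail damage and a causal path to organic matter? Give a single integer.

No listed variable has a causal path to both hail damage and organic matter, so there are no common causes.

0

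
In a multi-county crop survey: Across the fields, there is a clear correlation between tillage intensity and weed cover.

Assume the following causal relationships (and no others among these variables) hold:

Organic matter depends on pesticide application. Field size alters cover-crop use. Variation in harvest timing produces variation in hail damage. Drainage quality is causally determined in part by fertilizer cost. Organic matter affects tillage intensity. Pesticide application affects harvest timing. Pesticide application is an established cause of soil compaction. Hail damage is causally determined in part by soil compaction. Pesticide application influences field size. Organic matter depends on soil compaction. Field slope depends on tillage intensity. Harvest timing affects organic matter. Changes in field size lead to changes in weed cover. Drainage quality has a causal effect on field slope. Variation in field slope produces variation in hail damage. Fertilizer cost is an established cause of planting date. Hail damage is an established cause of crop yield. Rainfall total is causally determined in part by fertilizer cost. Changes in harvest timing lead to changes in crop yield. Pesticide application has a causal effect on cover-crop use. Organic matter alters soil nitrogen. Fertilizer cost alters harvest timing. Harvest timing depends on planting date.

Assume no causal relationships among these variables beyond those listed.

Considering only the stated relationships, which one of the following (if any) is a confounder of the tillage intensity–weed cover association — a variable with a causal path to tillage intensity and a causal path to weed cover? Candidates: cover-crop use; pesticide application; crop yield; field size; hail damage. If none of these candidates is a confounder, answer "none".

Pesticide application causes tillage intensity (pesticide application → organic matter → tillage intensity) and also causes weed cover (pesticide application → field size → weed cover); it is a common cause of both.
Each of the other candidates lacks a causal path to at least one of tillage intensity and weed cover, so they do not confound the relationship.

pesticide application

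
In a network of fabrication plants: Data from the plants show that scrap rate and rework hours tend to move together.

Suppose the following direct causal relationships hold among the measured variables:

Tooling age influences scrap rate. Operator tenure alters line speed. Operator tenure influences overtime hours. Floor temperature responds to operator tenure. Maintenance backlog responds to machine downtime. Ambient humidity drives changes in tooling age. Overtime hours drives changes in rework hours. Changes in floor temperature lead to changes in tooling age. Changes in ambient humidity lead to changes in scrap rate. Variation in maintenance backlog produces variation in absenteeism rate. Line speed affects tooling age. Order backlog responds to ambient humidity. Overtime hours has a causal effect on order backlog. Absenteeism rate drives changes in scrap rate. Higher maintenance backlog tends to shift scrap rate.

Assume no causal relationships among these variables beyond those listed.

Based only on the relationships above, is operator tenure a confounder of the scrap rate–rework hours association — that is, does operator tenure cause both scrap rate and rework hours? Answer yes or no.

yes

Operator tenure has a causal path to scrap rate (operator tenure → line speed → tooling age → scrap rate) and to rework hours (operator tenure → overtime hours → rework hours), so it is a common cause of both — a confounder.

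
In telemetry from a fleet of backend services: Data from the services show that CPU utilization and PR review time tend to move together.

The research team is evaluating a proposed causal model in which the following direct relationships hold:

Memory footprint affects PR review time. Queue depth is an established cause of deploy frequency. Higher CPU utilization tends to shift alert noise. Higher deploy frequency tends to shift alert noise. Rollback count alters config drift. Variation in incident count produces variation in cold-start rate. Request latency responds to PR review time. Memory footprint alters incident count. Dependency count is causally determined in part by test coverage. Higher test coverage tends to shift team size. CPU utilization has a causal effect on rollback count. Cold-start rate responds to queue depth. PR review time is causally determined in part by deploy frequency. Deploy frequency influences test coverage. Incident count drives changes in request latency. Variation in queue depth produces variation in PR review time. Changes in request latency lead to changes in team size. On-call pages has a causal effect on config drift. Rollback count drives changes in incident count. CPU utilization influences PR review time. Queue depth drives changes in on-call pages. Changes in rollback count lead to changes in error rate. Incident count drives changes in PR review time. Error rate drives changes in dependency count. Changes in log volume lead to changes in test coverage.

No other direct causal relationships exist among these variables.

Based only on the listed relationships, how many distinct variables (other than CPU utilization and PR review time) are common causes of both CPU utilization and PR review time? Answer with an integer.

0

No listed variable has a causal path to both CPU utilization and PR review time, so there are no common causes.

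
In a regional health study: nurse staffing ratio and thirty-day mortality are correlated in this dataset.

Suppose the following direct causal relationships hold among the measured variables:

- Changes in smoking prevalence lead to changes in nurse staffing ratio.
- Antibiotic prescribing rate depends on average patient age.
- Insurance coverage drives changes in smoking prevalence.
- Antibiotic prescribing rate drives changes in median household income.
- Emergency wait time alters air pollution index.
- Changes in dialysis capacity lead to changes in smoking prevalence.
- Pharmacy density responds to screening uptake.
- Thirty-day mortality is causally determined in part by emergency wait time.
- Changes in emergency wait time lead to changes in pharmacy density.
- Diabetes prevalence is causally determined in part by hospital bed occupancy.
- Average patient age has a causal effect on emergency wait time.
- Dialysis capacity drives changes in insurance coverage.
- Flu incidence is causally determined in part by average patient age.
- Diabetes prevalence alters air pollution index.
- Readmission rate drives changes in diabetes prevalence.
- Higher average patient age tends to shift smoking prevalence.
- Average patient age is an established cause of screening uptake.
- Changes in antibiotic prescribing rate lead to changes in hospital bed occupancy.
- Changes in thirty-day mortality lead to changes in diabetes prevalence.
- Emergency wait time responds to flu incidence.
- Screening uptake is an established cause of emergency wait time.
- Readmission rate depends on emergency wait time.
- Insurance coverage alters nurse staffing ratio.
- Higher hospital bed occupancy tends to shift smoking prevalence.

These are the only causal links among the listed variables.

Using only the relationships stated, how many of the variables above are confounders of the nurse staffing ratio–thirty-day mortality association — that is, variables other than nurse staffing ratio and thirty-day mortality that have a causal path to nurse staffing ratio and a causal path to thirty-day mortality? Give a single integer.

The common causes are: average patient age (to nurse staffing ratio via average patient age → smoking prevalence → nurse staffing ratio; to thirty-day mortality via average patient age → emergency wait time → thirty-day mortality).
Every other variable lacks a causal path to at least one of nurse staffing ratio and thirty-day mortality.

1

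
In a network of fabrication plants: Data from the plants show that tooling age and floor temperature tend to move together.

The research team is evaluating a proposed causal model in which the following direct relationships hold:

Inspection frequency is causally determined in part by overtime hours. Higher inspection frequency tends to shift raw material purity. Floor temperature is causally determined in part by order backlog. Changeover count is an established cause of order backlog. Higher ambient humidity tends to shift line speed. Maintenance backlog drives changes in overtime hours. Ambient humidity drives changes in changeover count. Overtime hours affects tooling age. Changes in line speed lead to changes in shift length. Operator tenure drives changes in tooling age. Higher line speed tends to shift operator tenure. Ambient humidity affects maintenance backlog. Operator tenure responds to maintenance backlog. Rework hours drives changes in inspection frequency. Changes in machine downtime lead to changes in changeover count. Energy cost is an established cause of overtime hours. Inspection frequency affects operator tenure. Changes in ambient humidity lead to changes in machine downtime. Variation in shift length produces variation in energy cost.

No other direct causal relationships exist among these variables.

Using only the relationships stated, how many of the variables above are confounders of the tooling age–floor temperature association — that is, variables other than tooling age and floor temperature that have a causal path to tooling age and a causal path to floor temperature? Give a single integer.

1

The common causes are: ambient humidity (to tooling age via ambient humidity → maintenance backlog → overtime hours → tooling age; to floor temperature via ambient humidity → changeover count → order backlog → floor temperature).
Every other variable lacks a causal path to at least one of tooling age and floor temperature.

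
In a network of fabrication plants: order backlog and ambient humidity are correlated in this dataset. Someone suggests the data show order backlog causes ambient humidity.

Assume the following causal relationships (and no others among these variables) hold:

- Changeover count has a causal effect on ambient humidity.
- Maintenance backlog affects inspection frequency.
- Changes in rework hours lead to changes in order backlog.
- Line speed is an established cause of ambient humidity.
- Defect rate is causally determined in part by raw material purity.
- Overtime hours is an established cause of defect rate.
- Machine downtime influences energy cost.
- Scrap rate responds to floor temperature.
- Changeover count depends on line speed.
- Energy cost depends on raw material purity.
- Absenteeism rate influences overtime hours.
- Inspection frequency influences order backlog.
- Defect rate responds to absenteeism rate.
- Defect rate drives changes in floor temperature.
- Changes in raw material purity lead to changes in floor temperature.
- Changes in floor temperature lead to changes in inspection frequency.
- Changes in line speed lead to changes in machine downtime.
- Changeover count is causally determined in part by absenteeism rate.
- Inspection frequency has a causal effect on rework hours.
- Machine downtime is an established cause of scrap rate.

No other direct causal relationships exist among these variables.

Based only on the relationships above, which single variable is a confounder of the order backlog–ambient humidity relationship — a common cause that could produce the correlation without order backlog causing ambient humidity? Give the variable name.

absenteeism rate

Absenteeism rate has a causal path to order backlog (absenteeism rate → defect rate → floor temperature → inspection frequency → order backlog) and a separate causal path to ambient humidity (absenteeism rate → changeover count → ambient humidity), so it is a common cause of both.
No stated relationship gives order backlog a causal route to ambient humidity, so the correlation is explained by the shared upstream cause rather than a direct effect.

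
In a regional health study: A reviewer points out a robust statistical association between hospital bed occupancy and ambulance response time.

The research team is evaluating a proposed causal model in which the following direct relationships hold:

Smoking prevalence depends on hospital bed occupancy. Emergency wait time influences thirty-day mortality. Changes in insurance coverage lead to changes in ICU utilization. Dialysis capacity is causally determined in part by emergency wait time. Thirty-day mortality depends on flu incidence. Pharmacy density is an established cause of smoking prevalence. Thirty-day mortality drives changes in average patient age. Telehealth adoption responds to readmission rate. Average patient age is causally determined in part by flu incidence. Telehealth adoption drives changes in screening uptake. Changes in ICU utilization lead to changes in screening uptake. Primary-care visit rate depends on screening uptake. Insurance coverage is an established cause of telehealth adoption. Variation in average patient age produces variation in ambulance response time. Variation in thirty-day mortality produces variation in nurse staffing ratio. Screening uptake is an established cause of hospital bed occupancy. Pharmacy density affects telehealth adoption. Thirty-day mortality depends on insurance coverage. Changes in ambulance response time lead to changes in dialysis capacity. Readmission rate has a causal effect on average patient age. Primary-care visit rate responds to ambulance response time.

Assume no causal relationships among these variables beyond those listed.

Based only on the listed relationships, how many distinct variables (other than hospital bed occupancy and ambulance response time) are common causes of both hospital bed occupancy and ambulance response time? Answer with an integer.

The common causes are: insurance coverage (to hospital bed occupancy via insurance coverage → telehealth adoption → screening uptake → hospital bed occupancy; to ambulance response time via insurance coverage → thirty-day mortality → average patient age → ambulance response time); readmission rate (to hospital bed occupancy via readmission rate → telehealth adoption → screening uptake → hospital bed occupancy; to ambulance response time via readmission rate → average patient age → ambulance response time).
Every other variable lacks a causal path to at least one of hospital bed occupancy and ambulance response time.

2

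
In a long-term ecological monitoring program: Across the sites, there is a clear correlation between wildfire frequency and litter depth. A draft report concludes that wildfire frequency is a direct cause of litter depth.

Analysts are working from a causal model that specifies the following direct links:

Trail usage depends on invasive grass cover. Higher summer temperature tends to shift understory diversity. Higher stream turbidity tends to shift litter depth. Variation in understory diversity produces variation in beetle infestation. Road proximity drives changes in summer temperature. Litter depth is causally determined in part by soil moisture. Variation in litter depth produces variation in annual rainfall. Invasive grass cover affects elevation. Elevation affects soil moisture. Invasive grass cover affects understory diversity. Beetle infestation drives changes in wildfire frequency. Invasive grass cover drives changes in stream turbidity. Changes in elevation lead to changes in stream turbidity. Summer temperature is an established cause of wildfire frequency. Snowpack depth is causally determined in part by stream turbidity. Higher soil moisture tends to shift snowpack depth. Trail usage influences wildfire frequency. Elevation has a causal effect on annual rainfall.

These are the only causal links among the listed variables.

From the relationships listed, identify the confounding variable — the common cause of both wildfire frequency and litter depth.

Invasive grass cover has a causal path to wildfire frequency (invasive grass cover → trail usage → wildfire frequency) and a separate causal path to litter depth (invasive grass cover → stream turbidity → litter depth), so it is a common cause of both.
No stated relationship gives wildfire frequency a causal route to litter depth, so the correlation is explained by the shared upstream cause rather than a direct effect.

invasive grass cover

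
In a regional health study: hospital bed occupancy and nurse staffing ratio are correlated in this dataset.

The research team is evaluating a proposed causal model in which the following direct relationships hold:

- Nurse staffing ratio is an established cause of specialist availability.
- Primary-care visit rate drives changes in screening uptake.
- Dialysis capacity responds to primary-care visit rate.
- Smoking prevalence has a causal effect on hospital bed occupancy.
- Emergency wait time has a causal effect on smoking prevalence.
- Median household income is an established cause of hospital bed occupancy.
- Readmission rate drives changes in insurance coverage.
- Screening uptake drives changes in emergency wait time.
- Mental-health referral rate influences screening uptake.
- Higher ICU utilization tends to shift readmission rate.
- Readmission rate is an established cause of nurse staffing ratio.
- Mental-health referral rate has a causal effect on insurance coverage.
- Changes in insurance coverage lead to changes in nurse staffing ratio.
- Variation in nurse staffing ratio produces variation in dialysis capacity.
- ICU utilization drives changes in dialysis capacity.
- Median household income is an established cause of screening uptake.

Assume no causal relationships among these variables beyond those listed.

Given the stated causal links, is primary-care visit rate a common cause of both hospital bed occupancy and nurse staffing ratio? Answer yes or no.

Primary-care visit rate has no stated causal path to nurse staffing ratio. A confounder must cause both variables, so primary-care visit rate does not qualify.

no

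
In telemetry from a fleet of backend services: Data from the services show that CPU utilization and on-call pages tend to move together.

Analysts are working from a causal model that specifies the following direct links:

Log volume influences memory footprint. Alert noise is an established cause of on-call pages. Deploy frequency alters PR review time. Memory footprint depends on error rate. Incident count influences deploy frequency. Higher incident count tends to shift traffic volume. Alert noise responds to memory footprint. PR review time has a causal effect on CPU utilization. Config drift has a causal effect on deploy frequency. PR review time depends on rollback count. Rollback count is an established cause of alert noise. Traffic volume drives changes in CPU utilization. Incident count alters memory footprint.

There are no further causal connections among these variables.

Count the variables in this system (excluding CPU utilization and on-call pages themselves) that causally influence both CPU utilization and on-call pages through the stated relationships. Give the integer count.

The common causes are: incident count (to CPU utilization via incident count → traffic volume → CPU utilization; to on-call pages via incident count → memory footprint → alert noise → on-call pages); rollback count (to CPU utilization via rollback count → PR review time → CPU utilization; to on-call pages via rollback count → alert noise → on-call pages).
Every other variable lacks a causal path to at least one of CPU utilization and on-call pages.

2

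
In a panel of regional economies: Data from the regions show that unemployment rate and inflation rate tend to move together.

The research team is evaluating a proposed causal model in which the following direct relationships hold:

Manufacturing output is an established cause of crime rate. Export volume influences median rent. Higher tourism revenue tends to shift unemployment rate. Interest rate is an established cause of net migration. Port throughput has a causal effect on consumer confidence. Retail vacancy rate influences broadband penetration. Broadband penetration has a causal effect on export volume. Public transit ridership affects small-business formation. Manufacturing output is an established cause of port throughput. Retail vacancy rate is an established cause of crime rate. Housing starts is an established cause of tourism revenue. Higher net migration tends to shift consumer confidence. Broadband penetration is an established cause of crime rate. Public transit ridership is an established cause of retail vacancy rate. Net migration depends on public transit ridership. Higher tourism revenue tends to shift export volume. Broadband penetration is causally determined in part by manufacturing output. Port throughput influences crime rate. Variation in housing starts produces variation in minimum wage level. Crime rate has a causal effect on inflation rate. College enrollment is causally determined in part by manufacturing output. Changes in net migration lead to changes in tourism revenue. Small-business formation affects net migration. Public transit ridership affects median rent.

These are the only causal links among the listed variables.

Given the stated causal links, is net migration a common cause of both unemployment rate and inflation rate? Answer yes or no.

no

Net migration has no stated causal path to inflation rate. A confounder must cause both variables, so net migration does not qualify.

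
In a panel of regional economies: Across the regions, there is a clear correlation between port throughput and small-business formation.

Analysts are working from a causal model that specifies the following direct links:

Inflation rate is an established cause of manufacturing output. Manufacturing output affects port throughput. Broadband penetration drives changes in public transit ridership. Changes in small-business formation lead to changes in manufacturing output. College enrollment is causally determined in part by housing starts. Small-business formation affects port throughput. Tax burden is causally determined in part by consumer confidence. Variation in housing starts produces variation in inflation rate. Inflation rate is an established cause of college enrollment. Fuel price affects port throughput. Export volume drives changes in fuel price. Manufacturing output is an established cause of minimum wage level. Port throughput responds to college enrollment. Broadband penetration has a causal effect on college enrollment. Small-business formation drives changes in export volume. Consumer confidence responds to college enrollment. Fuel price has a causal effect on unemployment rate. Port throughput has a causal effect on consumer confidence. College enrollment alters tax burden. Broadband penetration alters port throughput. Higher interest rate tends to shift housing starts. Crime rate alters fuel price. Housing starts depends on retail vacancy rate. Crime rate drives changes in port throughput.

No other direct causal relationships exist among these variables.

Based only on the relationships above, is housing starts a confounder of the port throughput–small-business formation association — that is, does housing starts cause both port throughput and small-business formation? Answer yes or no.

Housing starts has no stated causal path to small-business formation. A confounder must cause both variables, so housing starts does not qualify.

no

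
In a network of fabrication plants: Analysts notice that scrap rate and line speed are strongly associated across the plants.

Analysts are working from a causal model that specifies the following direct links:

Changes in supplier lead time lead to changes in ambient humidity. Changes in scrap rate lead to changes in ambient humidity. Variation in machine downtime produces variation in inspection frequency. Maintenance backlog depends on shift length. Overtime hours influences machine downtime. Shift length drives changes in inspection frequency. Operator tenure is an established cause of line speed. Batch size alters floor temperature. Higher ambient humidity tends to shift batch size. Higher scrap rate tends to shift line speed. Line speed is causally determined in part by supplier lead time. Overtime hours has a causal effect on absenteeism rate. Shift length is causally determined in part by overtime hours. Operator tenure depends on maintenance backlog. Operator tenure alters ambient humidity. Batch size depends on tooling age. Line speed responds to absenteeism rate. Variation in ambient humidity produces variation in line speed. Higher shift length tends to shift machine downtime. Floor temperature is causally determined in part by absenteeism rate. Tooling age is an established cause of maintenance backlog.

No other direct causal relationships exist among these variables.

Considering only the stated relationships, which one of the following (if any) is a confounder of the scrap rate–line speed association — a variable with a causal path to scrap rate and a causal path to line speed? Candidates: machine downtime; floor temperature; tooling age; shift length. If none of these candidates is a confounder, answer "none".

None of the listed candidates has causal paths to both scrap rate and line speed in the stated relationships, so none is a common cause.

none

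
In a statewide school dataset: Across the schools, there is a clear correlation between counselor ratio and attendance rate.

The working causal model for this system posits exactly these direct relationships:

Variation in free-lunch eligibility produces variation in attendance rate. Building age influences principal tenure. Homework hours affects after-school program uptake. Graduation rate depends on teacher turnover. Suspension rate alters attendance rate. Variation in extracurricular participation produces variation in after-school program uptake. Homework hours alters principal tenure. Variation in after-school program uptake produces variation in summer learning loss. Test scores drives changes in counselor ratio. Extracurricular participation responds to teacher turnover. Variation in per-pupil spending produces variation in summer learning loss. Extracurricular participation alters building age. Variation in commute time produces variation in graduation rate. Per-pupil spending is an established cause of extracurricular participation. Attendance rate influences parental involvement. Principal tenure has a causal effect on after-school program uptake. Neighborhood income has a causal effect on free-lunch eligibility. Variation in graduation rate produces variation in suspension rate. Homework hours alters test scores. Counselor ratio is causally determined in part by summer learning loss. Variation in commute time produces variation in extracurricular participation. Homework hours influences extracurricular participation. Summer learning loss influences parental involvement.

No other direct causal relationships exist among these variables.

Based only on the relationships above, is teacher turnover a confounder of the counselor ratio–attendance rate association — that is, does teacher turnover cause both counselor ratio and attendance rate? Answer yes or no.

Teacher turnover has a causal path to counselor ratio (teacher turnover → extracurricular participation → after-school program uptake → summer learning loss → counselor ratio) and to attendance rate (teacher turnover → graduation rate → suspension rate → attendance rate), so it is a common cause of both — a confounder.

yes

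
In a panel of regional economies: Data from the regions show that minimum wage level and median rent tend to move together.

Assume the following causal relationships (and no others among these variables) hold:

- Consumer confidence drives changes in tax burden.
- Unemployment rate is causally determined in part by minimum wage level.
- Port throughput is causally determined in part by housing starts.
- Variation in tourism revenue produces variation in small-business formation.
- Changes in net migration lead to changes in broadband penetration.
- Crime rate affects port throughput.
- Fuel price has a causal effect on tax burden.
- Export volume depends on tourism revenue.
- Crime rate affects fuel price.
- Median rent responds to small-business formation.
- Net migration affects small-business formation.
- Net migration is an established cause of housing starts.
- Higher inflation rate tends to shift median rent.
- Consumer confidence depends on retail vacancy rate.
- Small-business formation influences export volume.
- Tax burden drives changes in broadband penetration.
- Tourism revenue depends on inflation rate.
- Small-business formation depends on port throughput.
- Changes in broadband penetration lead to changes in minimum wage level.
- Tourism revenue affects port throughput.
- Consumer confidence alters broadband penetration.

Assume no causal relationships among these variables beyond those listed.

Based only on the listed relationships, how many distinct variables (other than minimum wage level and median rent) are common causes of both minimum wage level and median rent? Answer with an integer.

2

The common causes are: crime rate (to minimum wage level via crime rate → fuel price → tax burden → broadband penetration → minimum wage level; to median rent via crime rate → port throughput → small-business formation → median rent); net migration (to minimum wage level via net migration → broadband penetration → minimum wage level; to median rent via net migration → small-business formation → median rent).
Every other variable lacks a causal path to at least one of minimum wage level and median rent.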